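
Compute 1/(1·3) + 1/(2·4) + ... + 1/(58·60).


1/(k(k+2)) = (1/2)·(1/k - 1/(k+2)) (partial fractions)
Telescoping: Σ = (1/2)·(1 + 1/2 - 1/59 - 1/60) = 5191/7080

Sum = 5191/7080


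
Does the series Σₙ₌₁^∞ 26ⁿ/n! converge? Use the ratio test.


aₙ = 26^n/n!
a_{n+1}/aₙ = 26^(n+1)/(n+1)! × n!/26^n
= 26/(n+1)
L = lim(n→∞) 26/(n+1) = 0
L < 1 → series CONVERGES

Converges (ratio test: L = 0 < 1)


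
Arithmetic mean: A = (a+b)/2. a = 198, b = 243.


AM = (198 + 243)/2 = 441/2 = 220.5

AM = 220.5


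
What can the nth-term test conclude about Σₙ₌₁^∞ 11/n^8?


lim(n→∞) 11/n^8 = 0
lim aₙ = 0 → nth-term test is INCONCLUSIVE
(Need other tests; this is actually a convergent p-series with p=8 > 1)

Inconclusive (lim aₙ = 0; need another test)


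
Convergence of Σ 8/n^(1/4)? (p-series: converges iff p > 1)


p-series test: Σ c/n^p converges if p > 1, diverges if p ≤ 1 (constant c > 0 doesn't affect convergence).
p = 1/4
1/4 ≤ 1 → DIVERGES

Diverges (p = 1/4 ≤ 1)


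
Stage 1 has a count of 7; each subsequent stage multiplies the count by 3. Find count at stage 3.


aₙ = a₁·r^(n-1)
= 7×3^2
= 7×9
= 63

a_3 = 63


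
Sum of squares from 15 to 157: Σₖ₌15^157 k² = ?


Σₖ₌15^157 k² = Σₖ₌₁^157 k² − Σₖ₌₁^14 k²
= 157·158·315/6 − 14·15·29/6
= 1302315 − 1015 = 1301300

Σk² = 1301300


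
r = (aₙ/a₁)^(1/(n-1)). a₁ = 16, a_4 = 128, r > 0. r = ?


r^(n-1) = aₙ/a₁
r^3 = 128/16 = 8
r = 8^(1/3)
= 2

r = 2


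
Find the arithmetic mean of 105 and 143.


AM = (105 + 143)/2 = 248/2 = 124

AM = 124


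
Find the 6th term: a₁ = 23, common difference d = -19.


aₙ = a₁ + (n-1)d
= 23 + (6-1)×-19
= 23 - 95
= -72

a_6 = -72


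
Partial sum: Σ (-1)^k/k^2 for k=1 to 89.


S = -1 + 1/4 - 1/9 + 1/16 - 1/25 + 1/36 - 1/49 + 1/64 ± ...
= -0.8225
(Full series converges to -π²/12 ≈ -0.8225)

S_89 = -0.8225


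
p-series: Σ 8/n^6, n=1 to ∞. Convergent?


p-series test: Σ c/n^p converges if p > 1, diverges if p ≤ 1 (constant c > 0 doesn't affect convergence).
p = 6
6 > 1 → CONVERGES

Converges (p = 6 > 1)


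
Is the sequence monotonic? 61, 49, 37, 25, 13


Differences: -12, -12, -12, -12
All differences < 0 → strictly DECREASING

Monotonically decreasing


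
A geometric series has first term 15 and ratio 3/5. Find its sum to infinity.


S∞ = a₁/(1-r) = 15/(1 - 3/5)
= 15/(2/5)
= 75/2

S∞ = 75/2


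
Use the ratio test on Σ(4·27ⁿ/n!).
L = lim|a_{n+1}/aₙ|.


aₙ = 4·27^n/n!
a_{n+1}/aₙ = 27^(n+1)/(n+1)! × n!/27^n  (constant 4 cancels)
= 27/(n+1)
L = lim(n→∞) 27/(n+1) = 0
L < 1 → series CONVERGES

Converges (ratio test: L = 0 < 1)


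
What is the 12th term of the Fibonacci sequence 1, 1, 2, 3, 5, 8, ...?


Fibonacci sequence: 1, 1, 2, 3, 5, 8, 13, 21, 34, 55, 89, ...
F(12) = 144

F(12) = 144


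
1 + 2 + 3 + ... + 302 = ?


n(n+1)/2 = 302×303/2 = 91506/2 = 45753

Σk = 45753


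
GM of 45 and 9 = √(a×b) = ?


GM = √(45×9) = √405 = 20.1246

GM = 20.1246


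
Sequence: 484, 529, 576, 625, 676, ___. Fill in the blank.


Pattern: perfect squares: n²
Terms: 484, 529, 576, 625, 676
Next term = 729

Next term = 729


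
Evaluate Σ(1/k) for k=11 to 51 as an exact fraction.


Σₖ₌11^51 1/k = 1/11 + 1/12 + 1/13 + ... + 1/51
= 4927000185167372152739/3099044504245996706400
≈ 1.5898

Sum = 4927000185167372152739/3099044504245996706400 ≈ 1.5898


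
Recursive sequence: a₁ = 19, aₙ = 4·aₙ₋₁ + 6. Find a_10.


Computing step by step:
a_1 = 19
a_2 = 82
a_3 = 334
a_4 = 1342
a_5 = 5374
a_6 = 21502
a_7 = 86014
a_8 = 344062
a_9 = 1376254
a_10 = 5505022


a_10 = 5505022


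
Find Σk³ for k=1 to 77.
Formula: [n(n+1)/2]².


n(n+1)/2 = 77×78/2 = 3003
Σk³ = 3003² = 9018009

Σk³ = 9018009


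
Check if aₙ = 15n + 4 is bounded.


aₙ = 15n + 4 → as n→∞, aₙ→∞
No finite upper bound exists
The sequence is UNBOUNDED

Unbounded (aₙ → ∞ as n → ∞)


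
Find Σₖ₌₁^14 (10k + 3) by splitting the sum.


Σ(10k+3) = 10·Σk + 3·n
= 10·105 + 3·14
= 1050 + 42 = 1092

Σ = 1092


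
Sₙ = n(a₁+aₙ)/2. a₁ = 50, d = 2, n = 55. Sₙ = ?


aₙ = 50 + (55-1)×2 = 158
Sₙ = n(a₁+aₙ)/2 = 55×(50+158)/2
= 55×208/2 = 5720

S_55 = 5720


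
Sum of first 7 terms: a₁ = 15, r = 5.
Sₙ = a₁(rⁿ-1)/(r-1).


Sₙ = 15×(5^7 - 1)/(5 - 1)
= 15×(78125 - 1)/4
= 15×78124/4
= 292965

S_7 = 292965


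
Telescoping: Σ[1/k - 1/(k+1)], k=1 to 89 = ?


Telescoping: adjacent terms cancel.
= 1/1 - 1/90
= 1 - 1/90 = 89/90

Sum = 89/90


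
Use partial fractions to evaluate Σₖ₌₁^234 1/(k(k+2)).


1/(k(k+2)) = (1/2)·(1/k - 1/(k+2)) (partial fractions)
Telescoping: Σ = (1/2)·(1 + 1/2 - 1/235 - 1/236) = 82719/110920

Sum = 82719/110920


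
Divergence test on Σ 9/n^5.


lim(n→∞) 9/n^5 = 0
lim aₙ = 0 → nth-term test is INCONCLUSIVE
(Need other tests; this is actually a convergent p-series with p=5 > 1)

Inconclusive (lim aₙ = 0; need another test)


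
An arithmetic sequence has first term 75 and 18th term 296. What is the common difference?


d = (aₙ - a₁)/(n-1)
= (296 - 75)/(18-1)
= 221/17 = 13

d = 13


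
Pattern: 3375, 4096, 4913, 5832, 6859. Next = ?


Pattern: perfect cubes: n³
Terms: 3375, 4096, 4913, 5832, 6859
Next term = 8000

Next term = 8000


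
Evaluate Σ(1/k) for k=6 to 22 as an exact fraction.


Σₖ₌6^22 1/k = 1/6 + 1/7 + 1/8 + ... + 1/22
= 109216951/77597520
≈ 1.4075

Sum = 109216951/77597520 ≈ 1.4075


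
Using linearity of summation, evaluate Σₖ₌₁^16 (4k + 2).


Σ(4k+2) = 4·Σk + 2·n
= 4·136 + 2·16
= 544 + 32 = 576

Σ = 576


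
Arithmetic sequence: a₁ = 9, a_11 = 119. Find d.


d = (aₙ - a₁)/(n-1)
= (119 - 9)/(11-1)
= 110/10 = 11

d = 11


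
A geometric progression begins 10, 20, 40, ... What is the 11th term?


aₙ = a₁·r^(n-1)
= 10×2^10
= 10×1024
= 10240

a_11 = 10240


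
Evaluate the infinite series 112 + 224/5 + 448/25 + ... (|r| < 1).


S∞ = a₁/(1-r) = 112/(1 - 2/5)
= 112/(3/5)
= 560/3

S∞ = 560/3


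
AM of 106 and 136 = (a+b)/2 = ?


AM = (106 + 136)/2 = 242/2 = 121

AM = 121


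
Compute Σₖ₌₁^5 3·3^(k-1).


Sₙ = 3×(3^5 - 1)/(3 - 1)
= 3×(243 - 1)/2
= 3×242/2
= 363

S_5 = 363


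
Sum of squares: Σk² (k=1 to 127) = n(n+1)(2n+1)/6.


n = 127
n(n+1)(2n+1)/6 = 127×128×255/6
= 4145280/6 = 690880

Σk² = 690880


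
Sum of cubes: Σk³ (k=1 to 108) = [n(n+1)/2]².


n(n+1)/2 = 108×109/2 = 5886
Σk³ = 5886² = 34644996

Σk³ = 34644996


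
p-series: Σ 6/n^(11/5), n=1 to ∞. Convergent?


p-series test: Σ c/n^p converges if p > 1, diverges if p ≤ 1 (constant c > 0 doesn't affect convergence).
p = 11/5
11/5 > 1 → CONVERGES

Converges (p = 11/5 > 1)


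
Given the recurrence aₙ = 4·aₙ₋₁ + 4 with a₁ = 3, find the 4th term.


Computing step by step:
a_1 = 3
a_2 = 16
a_3 = 68
a_4 = 276


a_4 = 276


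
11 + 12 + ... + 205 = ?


Σₖ₌11^205 k = Σₖ₌₁^205 k − Σₖ₌₁^10 k
= 205·206/2 − 10·11/2
= 21115 − 55 = 21060

Σk = 21060


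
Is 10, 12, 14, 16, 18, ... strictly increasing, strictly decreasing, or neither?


Differences: 2, 2, 2, 2
All differences > 0 → strictly INCREASING

Monotonically increasing


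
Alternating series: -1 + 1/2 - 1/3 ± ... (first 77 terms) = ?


S = -1 + 1/2 - 1/3 + 1/4 - 1/5 + 1/6 - 1/7 + 1/8 ± ...
= -0.6996
(Full series converges to -ln(2) ≈ -0.6931)

S_77 = -0.6996


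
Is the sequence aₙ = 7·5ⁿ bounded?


aₙ = 7·5ⁿ → as n→∞, aₙ→∞ (since base 5 > 1)
No finite upper bound exists
The sequence is UNBOUNDED

Unbounded (aₙ → ∞ as n → ∞)


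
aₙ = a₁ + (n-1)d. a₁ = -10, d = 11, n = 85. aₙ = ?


aₙ = a₁ + (n-1)d
= -10 + (85-1)×11
= -10 + 924
= 914

a_85 = 914


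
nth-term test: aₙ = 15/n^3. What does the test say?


lim(n→∞) 15/n^3 = 0
lim aₙ = 0 → nth-term test is INCONCLUSIVE
(Need other tests; this is actually a convergent p-series with p=3 > 1)

Inconclusive (lim aₙ = 0; need another test)


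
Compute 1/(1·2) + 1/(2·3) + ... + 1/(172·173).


1/(k(k+1)) = 1/k - 1/(k+1) (partial fractions)
Telescoping: Σ = 1 - 1/173 = 172/173

Sum = 172/173


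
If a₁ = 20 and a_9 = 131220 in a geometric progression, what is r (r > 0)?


r^(n-1) = aₙ/a₁
r^8 = 131220/20 = 6561
r = 6561^(1/8)
= ±3; taking r > 0 gives r = 3

r = 3


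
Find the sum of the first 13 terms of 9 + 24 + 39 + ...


aₙ = 9 + (13-1)×15 = 189
Sₙ = n(a₁+aₙ)/2 = 13×(9+189)/2
= 13×198/2 = 1287

S_13 = 1287


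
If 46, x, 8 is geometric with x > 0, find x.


GM = √(46×8) = √368 = 19.1833

GM = 19.1833


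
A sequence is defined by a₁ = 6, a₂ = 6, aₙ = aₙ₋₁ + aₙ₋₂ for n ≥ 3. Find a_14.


Computing iteratively: 6, 6, 12, 18, 30, 48, 78, 126, 204, 330, 534, 864, ...
a_14 = 2262

a_14 = 2262


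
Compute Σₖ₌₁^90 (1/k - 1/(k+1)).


Telescoping: adjacent terms cancel.
= 1/1 - 1/91
= 1 - 1/91 = 90/91

Sum = 90/91


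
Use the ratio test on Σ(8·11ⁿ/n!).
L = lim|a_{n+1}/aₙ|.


aₙ = 8·11^n/n!
a_{n+1}/aₙ = 11^(n+1)/(n+1)! × n!/11^n  (constant 8 cancels)
= 11/(n+1)
L = lim(n→∞) 11/(n+1) = 0
L < 1 → series CONVERGES

Converges (ratio test: L = 0 < 1)


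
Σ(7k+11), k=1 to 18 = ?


Σ(7k+11) = 7·Σk + 11·n
= 7·171 + 11·18
= 1197 + 198 = 1395

Σ = 1395


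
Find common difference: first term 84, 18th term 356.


d = (aₙ - a₁)/(n-1)
= (356 - 84)/(18-1)
= 272/17 = 16

d = 16


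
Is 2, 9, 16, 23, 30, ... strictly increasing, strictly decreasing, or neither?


Differences: 7, 7, 7, 7
All differences > 0 → strictly INCREASING

Monotonically increasing


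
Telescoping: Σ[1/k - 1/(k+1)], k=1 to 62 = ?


Telescoping: adjacent terms cancel.
= 1/1 - 1/63
= 1 - 1/63 = 62/63

Sum = 62/63


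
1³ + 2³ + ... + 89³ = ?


n(n+1)/2 = 89×90/2 = 4005
Σk³ = 4005² = 16040025

Σk³ = 16040025


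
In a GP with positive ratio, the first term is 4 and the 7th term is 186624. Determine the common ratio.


r^(n-1) = aₙ/a₁
r^6 = 186624/4 = 46656
r = 46656^(1/6)
= ±6; taking r > 0 gives r = 6

r = 6


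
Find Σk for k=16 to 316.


Σₖ₌16^316 k = Σₖ₌₁^316 k − Σₖ₌₁^15 k
= 316·317/2 − 15·16/2
= 50086 − 120 = 49966

Σk = 49966


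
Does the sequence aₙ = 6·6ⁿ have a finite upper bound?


aₙ = 6·6ⁿ → as n→∞, aₙ→∞ (since base 6 > 1)
No finite upper bound exists
The sequence is UNBOUNDED

Unbounded (aₙ → ∞ as n → ∞)


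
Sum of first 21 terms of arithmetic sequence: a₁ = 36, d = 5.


aₙ = 36 + (21-1)×5 = 136
Sₙ = n(a₁+aₙ)/2 = 21×(36+136)/2
= 21×172/2 = 1806

S_21 = 1806


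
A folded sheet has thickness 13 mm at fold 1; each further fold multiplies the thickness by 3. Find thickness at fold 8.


aₙ = a₁·r^(n-1)
= 13×3^7
= 13×2187
= 28431

a_8 = 28431


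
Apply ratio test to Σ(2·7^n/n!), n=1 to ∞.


aₙ = 2·7^n/n!
a_{n+1}/aₙ = 7^(n+1)/(n+1)! × n!/7^n  (constant 2 cancels)
= 7/(n+1)
L = lim(n→∞) 7/(n+1) = 0
L < 1 → series CONVERGES

Converges (ratio test: L = 0 < 1)


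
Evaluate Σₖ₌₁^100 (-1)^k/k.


S = -1 + 1/2 - 1/3 + 1/4 - 1/5 + 1/6 - 1/7 + 1/8 ± ...
= -0.6882
(Full series converges to -ln(2) ≈ -0.6931)

S_100 = -0.6882


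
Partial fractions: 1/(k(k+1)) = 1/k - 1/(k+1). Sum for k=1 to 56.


1/(k(k+1)) = 1/k - 1/(k+1) (partial fractions)
Telescoping: Σ = 1 - 1/57 = 56/57

Sum = 56/57


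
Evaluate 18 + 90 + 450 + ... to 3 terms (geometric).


Sₙ = 18×(5^3 - 1)/(5 - 1)
= 18×(125 - 1)/4
= 18×124/4
= 558

S_3 = 558


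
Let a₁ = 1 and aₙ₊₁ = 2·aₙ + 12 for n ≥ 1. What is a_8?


Computing step by step:
a_1 = 1
a_2 = 14
a_3 = 40
a_4 = 92
a_5 = 196
a_6 = 404
a_7 = 820
a_8 = 1652


a_8 = 1652


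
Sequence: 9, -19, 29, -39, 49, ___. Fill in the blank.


Pattern: alternating sign, magnitude arithmetic (d=10)
Terms: 9, -19, 29, -39, 49
Next term = -59

Next term = -59


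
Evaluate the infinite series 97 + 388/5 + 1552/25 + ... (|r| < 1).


S∞ = a₁/(1-r) = 97/(1 - 4/5)
= 97/(1/5)
= 485

S∞ = 485


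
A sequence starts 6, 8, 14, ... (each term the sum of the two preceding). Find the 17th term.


Computing iteratively: 6, 8, 14, 22, 36, 58, 94, 152, 246, 398, 644, 1042, ...
a_17 = 11556

a_17 = 11556


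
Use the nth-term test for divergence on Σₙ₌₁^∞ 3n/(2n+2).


lim(n→∞) 3n/(2n+2) = 3/2 = 3/2  (divide numerator and denominator by n)
lim aₙ = 3/2 ≠ 0 → series DIVERGES

Diverges (lim aₙ = 3/2 ≠ 0)


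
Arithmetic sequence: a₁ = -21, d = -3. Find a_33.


aₙ = a₁ + (n-1)d
= -21 + (33-1)×-3
= -21 - 96
= -117

a_33 = -117


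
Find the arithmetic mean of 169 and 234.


AM = (169 + 234)/2 = 403/2 = 201.5

AM = 201.5


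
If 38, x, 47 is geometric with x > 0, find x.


GM = √(38×47) = √1786 = 42.2611

GM = 42.2611


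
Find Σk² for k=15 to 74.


Σₖ₌15^74 k² = Σₖ₌₁^74 k² − Σₖ₌₁^14 k²
= 74·75·149/6 − 14·15·29/6
= 137825 − 1015 = 136810

Σk² = 136810


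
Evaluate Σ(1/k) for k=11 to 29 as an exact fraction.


Σₖ₌11^29 1/k = 1/11 + 1/12 + 1/13 + ... + 1/29
= 2405217121297/2329089562800
≈ 1.0327

Sum = 2405217121297/2329089562800 ≈ 1.0327


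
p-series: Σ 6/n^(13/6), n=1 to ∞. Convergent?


p-series test: Σ c/n^p converges if p > 1, diverges if p ≤ 1 (constant c > 0 doesn't affect convergence).
p = 13/6
13/6 > 1 → CONVERGES

Converges (p = 13/6 > 1)


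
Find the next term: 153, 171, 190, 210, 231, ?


Pattern: triangular numbers: n(n+1)/2
Terms: 153, 171, 190, 210, 231
Next term = 253

Next term = 253


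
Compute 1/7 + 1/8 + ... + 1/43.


Σₖ₌7^43 1/k = 1/7 + 1/8 + 1/9 + ... + 1/43
= 232431227381323457/122332313750680800
≈ 1.9

Sum = 232431227381323457/122332313750680800 ≈ 1.9


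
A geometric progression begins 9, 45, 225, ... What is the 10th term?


aₙ = a₁·r^(n-1)
= 9×5^9
= 9×1953125
= 17578125

a_10 = 17578125


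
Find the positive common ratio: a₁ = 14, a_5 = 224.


r^(n-1) = aₙ/a₁
r^4 = 224/14 = 16
r = 16^(1/4)
= ±2; taking r > 0 gives r = 2

r = 2


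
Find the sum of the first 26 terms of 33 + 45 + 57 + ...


aₙ = 33 + (26-1)×12 = 333
Sₙ = n(a₁+aₙ)/2 = 26×(33+333)/2
= 26×366/2 = 4758

S_26 = 4758


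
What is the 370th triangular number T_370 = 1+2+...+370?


n(n+1)/2 = 370×371/2 = 137270/2 = 68635

Σk = 68635


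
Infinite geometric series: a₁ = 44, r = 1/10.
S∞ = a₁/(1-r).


S∞ = a₁/(1-r) = 44/(1 - 1/10)
= 44/(9/10)
= 440/9

S∞ = 440/9


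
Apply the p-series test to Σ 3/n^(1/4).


p-series test: Σ c/n^p converges if p > 1, diverges if p ≤ 1 (constant c > 0 doesn't affect convergence).
p = 1/4
1/4 ≤ 1 → DIVERGES

Diverges (p = 1/4 ≤ 1)


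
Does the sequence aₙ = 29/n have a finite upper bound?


a₁ = 29, a₂ = 29/2, a₃ = 29/3, ...
0 < aₙ ≤ 29 for all n ≥ 1
Lower bound: 0, Upper bound: 29
The sequence IS bounded

Bounded (0 < aₙ ≤ 29)


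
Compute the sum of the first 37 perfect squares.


n = 37
n(n+1)(2n+1)/6 = 37×38×75/6
= 105450/6 = 17575

Σk² = 17575


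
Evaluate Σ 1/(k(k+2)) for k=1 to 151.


1/(k(k+2)) = (1/2)·(1/k - 1/(k+2)) (partial fractions)
Telescoping: Σ = (1/2)·(1 + 1/2 - 1/152 - 1/153) = 34579/46512

Sum = 34579/46512


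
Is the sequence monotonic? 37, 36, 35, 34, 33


Differences: -1, -1, -1, -1
All differences < 0 → strictly DECREASING

Monotonically decreasing


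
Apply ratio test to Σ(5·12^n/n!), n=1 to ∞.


aₙ = 5·12^n/n!
a_{n+1}/aₙ = 12^(n+1)/(n+1)! × n!/12^n  (constant 5 cancels)
= 12/(n+1)
L = lim(n→∞) 12/(n+1) = 0
L < 1 → series CONVERGES

Converges (ratio test: L = 0 < 1)


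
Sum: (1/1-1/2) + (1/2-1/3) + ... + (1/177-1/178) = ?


Telescoping: adjacent terms cancel.
= 1/1 - 1/178
= 1 - 1/178 = 177/178

Sum = 177/178


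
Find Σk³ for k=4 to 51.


Σₖ₌4^51 k³ = [51·52/2]² − [3·4/2]²
= 1758276 − 36 = 1758240

Σk³ = 1758240


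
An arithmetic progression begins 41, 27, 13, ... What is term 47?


aₙ = a₁ + (n-1)d
= 41 + (47-1)×-14
= 41 - 644
= -603

a_47 = -603


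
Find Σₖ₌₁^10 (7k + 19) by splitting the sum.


Σ(7k+19) = 7·Σk + 19·n
= 7·55 + 19·10
= 385 + 190 = 575

Σ = 575


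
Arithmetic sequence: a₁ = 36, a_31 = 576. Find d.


d = (aₙ - a₁)/(n-1)
= (576 - 36)/(31-1)
= 540/30 = 18

d = 18


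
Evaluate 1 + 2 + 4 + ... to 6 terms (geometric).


Sₙ = 1×(2^6 - 1)/(2 - 1)
= 1×(64 - 1)/1
= 1×63/1
= 63

S_6 = 63


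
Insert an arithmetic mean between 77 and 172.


AM = (77 + 172)/2 = 249/2 = 124.5

AM = 124.5


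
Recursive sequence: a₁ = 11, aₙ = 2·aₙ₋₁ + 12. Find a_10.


Computing step by step:
a_1 = 11
a_2 = 34
a_3 = 80
a_4 = 172
a_5 = 356
a_6 = 724
a_7 = 1460
a_8 = 2932
a_9 = 5876
a_10 = 11764


a_10 = 11764


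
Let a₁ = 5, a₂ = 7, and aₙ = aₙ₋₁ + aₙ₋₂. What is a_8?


Computing iteratively: 5, 7, 12, 19, 31, 50, 81, 131
a_8 = 131

a_8 = 131


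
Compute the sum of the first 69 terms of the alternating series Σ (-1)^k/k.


S = -1 + 1/2 - 1/3 + 1/4 - 1/5 + 1/6 - 1/7 + 1/8 ± ...
= -0.7003
(Full series converges to -ln(2) ≈ -0.6931)

S_69 = -0.7003


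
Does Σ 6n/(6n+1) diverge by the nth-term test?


lim(n→∞) 6n/(6n+1) = 6/6 = 1  (divide numerator and denominator by n)
lim aₙ = 1 ≠ 0 → series DIVERGES

Diverges (lim aₙ = 1 ≠ 0)


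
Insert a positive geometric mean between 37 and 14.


GM = √(37×14) = √518 = 22.7596

GM = 22.7596


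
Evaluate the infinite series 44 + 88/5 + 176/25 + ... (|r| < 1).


S∞ = a₁/(1-r) = 44/(1 - 2/5)
= 44/(3/5)
= 220/3

S∞ = 220/3


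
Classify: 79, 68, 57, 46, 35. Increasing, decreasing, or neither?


Differences: -11, -11, -11, -11
All differences < 0 → strictly DECREASING

Monotonically decreasing


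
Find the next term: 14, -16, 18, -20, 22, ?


Pattern: alternating sign, magnitude arithmetic (d=2)
Terms: 14, -16, 18, -20, 22
Next term = -24

Next term = -24


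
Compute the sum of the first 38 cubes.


n(n+1)/2 = 38×39/2 = 741
Σk³ = 741² = 549081

Σk³ = 549081


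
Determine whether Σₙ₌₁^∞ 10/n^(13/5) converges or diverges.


p-series test: Σ c/n^p converges if p > 1, diverges if p ≤ 1 (constant c > 0 doesn't affect convergence).
p = 13/5
13/5 > 1 → CONVERGES

Converges (p = 13/5 > 1)


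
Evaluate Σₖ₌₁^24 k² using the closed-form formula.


n = 24
n(n+1)(2n+1)/6 = 24×25×49/6
= 29400/6 = 4900

Σk² = 4900


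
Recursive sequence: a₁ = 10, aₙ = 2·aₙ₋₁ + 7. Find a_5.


Computing step by step:
a_1 = 10
a_2 = 27
a_3 = 61
a_4 = 129
a_5 = 265


a_5 = 265


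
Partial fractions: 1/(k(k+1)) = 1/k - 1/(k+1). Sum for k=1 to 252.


1/(k(k+1)) = 1/k - 1/(k+1) (partial fractions)
Telescoping: Σ = 1 - 1/253 = 252/253

Sum = 252/253


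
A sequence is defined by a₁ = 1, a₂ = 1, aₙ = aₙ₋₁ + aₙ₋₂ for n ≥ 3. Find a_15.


Computing iteratively: 1, 1, 2, 3, 5, 8, 13, 21, 34, 55, 89, 144, ...
a_15 = 610

a_15 = 610


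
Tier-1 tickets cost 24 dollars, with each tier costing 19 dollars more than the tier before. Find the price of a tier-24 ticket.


aₙ = a₁ + (n-1)d
= 24 + (24-1)×19
= 24 + 437
= 461

a_24 = 461


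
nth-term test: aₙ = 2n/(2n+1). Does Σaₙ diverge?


lim(n→∞) 2n/(2n+1) = 2/2 = 1  (divide numerator and denominator by n)
lim aₙ = 1 ≠ 0 → series DIVERGES

Diverges (lim aₙ = 1 ≠ 0)


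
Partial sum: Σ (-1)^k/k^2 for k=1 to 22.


S = -1 + 1/4 - 1/9 + 1/16 - 1/25 + 1/36 - 1/49 + 1/64 ± ...
= -0.8215
(Full series converges to -π²/12 ≈ -0.8225)

S_22 = -0.8215


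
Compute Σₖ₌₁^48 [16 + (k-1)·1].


aₙ = 16 + (48-1)×1 = 63
Sₙ = n(a₁+aₙ)/2 = 48×(16+63)/2
= 48×79/2 = 1896

S_48 = 1896


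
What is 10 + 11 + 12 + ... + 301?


Σₖ₌10^301 k = Σₖ₌₁^301 k − Σₖ₌₁^9 k
= 301·302/2 − 9·10/2
= 45451 − 45 = 45406

Σk = 45406


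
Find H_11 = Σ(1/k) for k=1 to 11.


H_11 = 1/1 + 1/2 + 1/3 + ... + 1/11
= 83711/27720
≈ 3.0199

H_11 = 83711/27720 ≈ 3.0199


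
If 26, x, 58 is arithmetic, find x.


AM = (26 + 58)/2 = 84/2 = 42

AM = 42


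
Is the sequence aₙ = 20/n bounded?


a₁ = 20, a₂ = 20/2, a₃ = 20/3, ...
0 < aₙ ≤ 20 for all n ≥ 1
Lower bound: 0, Upper bound: 20
The sequence IS bounded

Bounded (0 < aₙ ≤ 20)


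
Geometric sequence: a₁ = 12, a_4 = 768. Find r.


r^(n-1) = aₙ/a₁
r^3 = 768/12 = 64
r = 64^(1/3)
= 4

r = 4


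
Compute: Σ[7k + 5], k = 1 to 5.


Σ(7k+5) = 7·Σk + 5·n
= 7·15 + 5·5
= 105 + 25 = 130

Σ = 130


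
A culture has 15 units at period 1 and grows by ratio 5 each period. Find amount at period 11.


aₙ = a₁·r^(n-1)
= 15×5^10
= 15×9765625
= 146484375

a_11 = 146484375


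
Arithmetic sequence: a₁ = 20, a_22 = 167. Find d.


d = (aₙ - a₁)/(n-1)
= (167 - 20)/(22-1)
= 147/21 = 7

d = 7


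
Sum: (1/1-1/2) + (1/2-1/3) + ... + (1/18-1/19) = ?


Telescoping: adjacent terms cancel.
= 1/1 - 1/19
= 1 - 1/19 = 18/19

Sum = 18/19


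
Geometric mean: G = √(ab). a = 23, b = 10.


GM = √(23×10) = √230 = 15.1658

GM = 15.1658


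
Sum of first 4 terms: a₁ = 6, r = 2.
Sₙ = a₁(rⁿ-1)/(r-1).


Sₙ = 6×(2^4 - 1)/(2 - 1)
= 6×(16 - 1)/1
= 6×15/1
= 90

S_4 = 90


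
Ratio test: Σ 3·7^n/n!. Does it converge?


aₙ = 3·7^n/n!
a_{n+1}/aₙ = 7^(n+1)/(n+1)! × n!/7^n  (constant 3 cancels)
= 7/(n+1)
L = lim(n→∞) 7/(n+1) = 0
L < 1 → series CONVERGES

Converges (ratio test: L = 0 < 1)


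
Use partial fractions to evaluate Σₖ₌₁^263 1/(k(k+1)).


1/(k(k+1)) = 1/k - 1/(k+1) (partial fractions)
Telescoping: Σ = 1 - 1/264 = 263/264

Sum = 263/264


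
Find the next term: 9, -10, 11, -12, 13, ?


Pattern: alternating sign, magnitude arithmetic (d=1)
Terms: 9, -10, 11, -12, 13
Next term = -14

Next term = -14


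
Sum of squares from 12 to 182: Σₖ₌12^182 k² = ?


Σₖ₌12^182 k² = Σₖ₌₁^182 k² − Σₖ₌₁^11 k²
= 182·183·365/6 − 11·12·23/6
= 2026115 − 506 = 2025609

Σk² = 2025609


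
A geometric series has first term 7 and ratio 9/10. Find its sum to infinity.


S∞ = a₁/(1-r) = 7/(1 - 9/10)
= 7/(1/10)
= 70

S∞ = 70


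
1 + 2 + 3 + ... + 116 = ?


n(n+1)/2 = 116×117/2 = 13572/2 = 6786

Σk = 6786


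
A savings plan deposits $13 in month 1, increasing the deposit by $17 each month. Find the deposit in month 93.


aₙ = a₁ + (n-1)d
= 13 + (93-1)×17
= 13 + 1564
= 1577

a_93 = 1577


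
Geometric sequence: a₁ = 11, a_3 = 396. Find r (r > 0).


r^(n-1) = aₙ/a₁
r^2 = 396/11 = 36
r = 36^(1/2)
= ±6; taking r > 0 gives r = 6

r = 6


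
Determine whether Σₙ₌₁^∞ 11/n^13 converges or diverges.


p-series test: Σ c/n^p converges if p > 1, diverges if p ≤ 1 (constant c > 0 doesn't affect convergence).
p = 13
13 > 1 → CONVERGES

Converges (p = 13 > 1)


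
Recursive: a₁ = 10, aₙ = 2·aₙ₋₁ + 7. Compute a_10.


Computing step by step:
a_1 = 10
a_2 = 27
a_3 = 61
a_4 = 129
a_5 = 265
a_6 = 537
a_7 = 1081
a_8 = 2169
a_9 = 4345
a_10 = 8697


a_10 = 8697


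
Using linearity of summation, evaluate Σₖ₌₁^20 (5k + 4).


Σ(5k+4) = 5·Σk + 4·n
= 5·210 + 4·20
= 1050 + 80 = 1130

Σ = 1130


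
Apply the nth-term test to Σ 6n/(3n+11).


lim(n→∞) 6n/(3n+11) = 6/3 = 2  (divide numerator and denominator by n)
lim aₙ = 2 ≠ 0 → series DIVERGES

Diverges (lim aₙ = 2 ≠ 0)


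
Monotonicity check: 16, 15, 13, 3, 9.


Differences: -1, -2, -10, 6
Difference at position 4 is +6 (> 0) but position 1 is -1 (< 0) — sequence both rises and falls
→ NOT monotonic

Not monotonic


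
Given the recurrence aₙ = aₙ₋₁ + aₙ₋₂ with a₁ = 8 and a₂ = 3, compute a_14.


Computing iteratively: 8, 3, 11, 14, 25, 39, 64, 103, 167, 270, 437, 707, ...
a_14 = 1851

a_14 = 1851


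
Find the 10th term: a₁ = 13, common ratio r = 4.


aₙ = a₁·r^(n-1)
= 13×4^9
= 13×262144
= 3407872

a_10 = 3407872


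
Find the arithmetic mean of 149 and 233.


AM = (149 + 233)/2 = 382/2 = 191

AM = 191


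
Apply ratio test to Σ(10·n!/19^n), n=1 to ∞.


aₙ = 10·n!/19^n
a_{n+1}/aₙ = (n+1)!/19^(n+1) × 19^n/n!  (constant 10 cancels)
= (n+1)/19
L = lim(n→∞) (n+1)/19 = ∞
L > 1 → series DIVERGES

Diverges (ratio test: L = ∞ > 1)


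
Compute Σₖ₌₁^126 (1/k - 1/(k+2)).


Telescoping with gap 2: two head and two tail terms survive.
= (1 + 1/2) - (1/127 + 1/128)
= 3/2 - 1/127 - 1/128 = 24129/16256

Sum = 24129/16256


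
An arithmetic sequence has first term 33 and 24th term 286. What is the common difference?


d = (aₙ - a₁)/(n-1)
= (286 - 33)/(24-1)
= 253/23 = 11

d = 11


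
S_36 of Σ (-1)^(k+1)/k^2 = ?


S = 1 - 1/4 + 1/9 - 1/16 + 1/25 - 1/36 + 1/49 - 1/64 ± ...
= 0.8221
(Full series converges to +π²/12 ≈ +0.8225)

S_36 = 0.8221


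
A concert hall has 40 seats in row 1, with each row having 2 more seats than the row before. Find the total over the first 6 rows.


aₙ = 40 + (6-1)×2 = 50
Sₙ = n(a₁+aₙ)/2 = 6×(40+50)/2
= 6×90/2 = 270

S_6 = 270


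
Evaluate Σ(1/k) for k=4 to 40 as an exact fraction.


Σₖ₌4^40 1/k = 1/4 + 1/5 + 1/6 + ... + 1/40
= 1187689805016613/485721041551200
≈ 2.4452

Sum = 1187689805016613/485721041551200 ≈ 2.4452


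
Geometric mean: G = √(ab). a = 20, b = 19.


GM = √(20×19) = √380 = 19.4936

GM = 19.4936


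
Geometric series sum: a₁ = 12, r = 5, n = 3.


Sₙ = 12×(5^3 - 1)/(5 - 1)
= 12×(125 - 1)/4
= 12×124/4
= 372

S_3 = 372


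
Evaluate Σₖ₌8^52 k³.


Σₖ₌8^52 k³ = [52·53/2]² − [7·8/2]²
= 1898884 − 784 = 1898100

Σk³ = 1898100


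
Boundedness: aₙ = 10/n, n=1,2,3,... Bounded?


a₁ = 10, a₂ = 10/2, a₃ = 10/3, ...
0 < aₙ ≤ 10 for all n ≥ 1
Lower bound: 0, Upper bound: 10
The sequence IS bounded

Bounded (0 < aₙ ≤ 10)


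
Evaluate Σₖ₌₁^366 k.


n(n+1)/2 = 366×367/2 = 134322/2 = 67161

Σk = 67161


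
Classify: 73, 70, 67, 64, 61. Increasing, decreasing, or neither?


Differences: -3, -3, -3, -3
All differences < 0 → strictly DECREASING

Monotonically decreasing


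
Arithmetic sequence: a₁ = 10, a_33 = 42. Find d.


d = (aₙ - a₁)/(n-1)
= (42 - 10)/(33-1)
= 32/32 = 1

d = 1


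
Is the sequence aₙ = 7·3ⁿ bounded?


aₙ = 7·3ⁿ → as n→∞, aₙ→∞ (since base 3 > 1)
No finite upper bound exists
The sequence is UNBOUNDED

Unbounded (aₙ → ∞ as n → ∞)


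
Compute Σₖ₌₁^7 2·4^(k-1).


Sₙ = 2×(4^7 - 1)/(4 - 1)
= 2×(16384 - 1)/3
= 2×16383/3
= 10922

S_7 = 10922


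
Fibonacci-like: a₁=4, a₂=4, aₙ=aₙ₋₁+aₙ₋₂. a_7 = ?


Computing iteratively: 4, 4, 8, 12, 20, 32, 52
a_7 = 52

a_7 = 52


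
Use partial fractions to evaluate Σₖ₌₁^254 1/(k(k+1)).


1/(k(k+1)) = 1/k - 1/(k+1) (partial fractions)
Telescoping: Σ = 1 - 1/255 = 254/255

Sum = 254/255


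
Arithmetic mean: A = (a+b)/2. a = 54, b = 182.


AM = (54 + 182)/2 = 236/2 = 118

AM = 118


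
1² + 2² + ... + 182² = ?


n = 182
n(n+1)(2n+1)/6 = 182×183×365/6
= 12156690/6 = 2026115

Σk² = 2026115


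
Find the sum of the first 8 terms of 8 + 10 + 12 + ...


aₙ = 8 + (8-1)×2 = 22
Sₙ = n(a₁+aₙ)/2 = 8×(8+22)/2
= 8×30/2 = 120

S_8 = 120


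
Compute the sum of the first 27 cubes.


n(n+1)/2 = 27×28/2 = 378
Σk³ = 378² = 142884

Σk³ = 142884


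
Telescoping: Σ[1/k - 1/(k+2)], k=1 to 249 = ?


Telescoping with gap 2: two head and two tail terms survive.
= (1 + 1/2) - (1/250 + 1/251)
= 3/2 - 1/250 - 1/251 = 46812/31375

Sum = 46812/31375


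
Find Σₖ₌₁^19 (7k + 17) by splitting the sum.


Σ(7k+17) = 7·Σk + 17·n
= 7·190 + 17·19
= 1330 + 323 = 1653

Σ = 1653


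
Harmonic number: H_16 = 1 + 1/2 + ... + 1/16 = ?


H_16 = 1/1 + 1/2 + 1/3 + ... + 1/16
= 2436559/720720
≈ 3.3807

H_16 = 2436559/720720 ≈ 3.3807


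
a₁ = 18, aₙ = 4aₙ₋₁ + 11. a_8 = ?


Computing step by step:
a_1 = 18
a_2 = 83
a_3 = 343
a_4 = 1383
a_5 = 5543
a_6 = 22183
a_7 = 88743
a_8 = 354983


a_8 = 354983


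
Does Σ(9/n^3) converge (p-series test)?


p-series test: Σ c/n^p converges if p > 1, diverges if p ≤ 1 (constant c > 0 doesn't affect convergence).
p = 3
3 > 1 → CONVERGES

Converges (p = 3 > 1)


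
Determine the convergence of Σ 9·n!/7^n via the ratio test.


aₙ = 9·n!/7^n
a_{n+1}/aₙ = (n+1)!/7^(n+1) × 7^n/n!  (constant 9 cancels)
= (n+1)/7
L = lim(n→∞) (n+1)/7 = ∞
L > 1 → series DIVERGES

Diverges (ratio test: L = ∞ > 1)


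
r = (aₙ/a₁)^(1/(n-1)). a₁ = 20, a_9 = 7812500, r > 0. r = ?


r^(n-1) = aₙ/a₁
r^8 = 7812500/20 = 390625
r = 390625^(1/8)
= ±5; taking r > 0 gives r = 5

r = 5


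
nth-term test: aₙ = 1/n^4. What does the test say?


lim(n→∞) 1/n^4 = 0
lim aₙ = 0 → nth-term test is INCONCLUSIVE
(Need other tests; this is actually a convergent p-series with p=4 > 1)

Inconclusive (lim aₙ = 0; need another test)


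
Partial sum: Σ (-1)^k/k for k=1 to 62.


S = -1 + 1/2 - 1/3 + 1/4 - 1/5 + 1/6 - 1/7 + 1/8 ± ...
= -0.6851
(Full series converges to -ln(2) ≈ -0.6931)

S_62 = -0.6851


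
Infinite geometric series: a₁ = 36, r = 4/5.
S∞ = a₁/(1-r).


S∞ = a₁/(1-r) = 36/(1 - 4/5)
= 36/(1/5)
= 180

S∞ = 180


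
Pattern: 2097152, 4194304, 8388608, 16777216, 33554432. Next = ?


Pattern: powers of 2: 2ⁿ
Terms: 2097152, 4194304, 8388608, 16777216, 33554432
Next term = 67108864

Next term = 67108864


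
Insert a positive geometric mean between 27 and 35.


GM = √(27×35) = √945 = 30.7409

GM = 30.7409


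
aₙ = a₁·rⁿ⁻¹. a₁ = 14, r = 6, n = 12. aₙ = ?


aₙ = a₁·r^(n-1)
= 14×6^11
= 14×362797056
= 5079158784

a_12 = 5079158784


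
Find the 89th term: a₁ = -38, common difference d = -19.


aₙ = a₁ + (n-1)d
= -38 + (89-1)×-19
= -38 - 1672
= -1710

a_89 = -1710


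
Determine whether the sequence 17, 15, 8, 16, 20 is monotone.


Differences: -2, -7, 8, 4
Difference at position 3 is +8 (> 0) but position 1 is -2 (< 0) — sequence both rises and falls
→ NOT monotonic

Not monotonic


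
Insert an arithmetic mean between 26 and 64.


AM = (26 + 64)/2 = 90/2 = 45

AM = 45


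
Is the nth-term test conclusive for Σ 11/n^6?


lim(n→∞) 11/n^6 = 0
lim aₙ = 0 → nth-term test is INCONCLUSIVE
(Need other tests; this is actually a convergent p-series with p=6 > 1)

Inconclusive (lim aₙ = 0; need another test)


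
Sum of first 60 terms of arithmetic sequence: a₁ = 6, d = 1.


aₙ = 6 + (60-1)×1 = 65
Sₙ = n(a₁+aₙ)/2 = 60×(6+65)/2
= 60×71/2 = 2130

S_60 = 2130


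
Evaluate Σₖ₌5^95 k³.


Σₖ₌5^95 k³ = [95·96/2]² − [4·5/2]²
= 20793600 − 100 = 20793500

Σk³ = 20793500


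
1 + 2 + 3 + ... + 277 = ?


n(n+1)/2 = 277×278/2 = 77006/2 = 38503

Σk = 38503


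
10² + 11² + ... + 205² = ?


Σₖ₌10^205 k² = Σₖ₌₁^205 k² − Σₖ₌₁^9 k²
= 205·206·411/6 − 9·10·19/6
= 2892755 − 285 = 2892470

Σk² = 2892470


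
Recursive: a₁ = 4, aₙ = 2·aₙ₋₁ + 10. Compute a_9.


Computing step by step:
a_1 = 4
a_2 = 18
a_3 = 46
a_4 = 102
a_5 = 214
a_6 = 438
a_7 = 886
a_8 = 1782
a_9 = 3574


a_9 = 3574


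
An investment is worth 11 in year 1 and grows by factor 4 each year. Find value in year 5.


aₙ = a₁·r^(n-1)
= 11×4^4
= 11×256
= 2816

a_5 = 2816


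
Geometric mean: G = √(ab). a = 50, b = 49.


GM = √(50×49) = √2450 = 49.4975

GM = 49.4975


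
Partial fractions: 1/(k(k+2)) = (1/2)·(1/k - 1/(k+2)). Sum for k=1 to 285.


1/(k(k+2)) = (1/2)·(1/k - 1/(k+2)) (partial fractions)
Telescoping: Σ = (1/2)·(1 + 1/2 - 1/286 - 1/287) = 61275/82082

Sum = 61275/82082


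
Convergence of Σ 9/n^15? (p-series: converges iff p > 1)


p-series test: Σ c/n^p converges if p > 1, diverges if p ≤ 1 (constant c > 0 doesn't affect convergence).
p = 15
15 > 1 → CONVERGES

Converges (p = 15 > 1)


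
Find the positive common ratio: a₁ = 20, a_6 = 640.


r^(n-1) = aₙ/a₁
r^5 = 640/20 = 32
r = 32^(1/5)
= 2

r = 2


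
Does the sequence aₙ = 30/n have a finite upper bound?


a₁ = 30, a₂ = 30/2, a₃ = 30/3, ...
0 < aₙ ≤ 30 for all n ≥ 1
Lower bound: 0, Upper bound: 30
The sequence IS bounded

Bounded (0 < aₙ ≤ 30)


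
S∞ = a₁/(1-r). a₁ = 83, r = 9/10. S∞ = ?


S∞ = a₁/(1-r) = 83/(1 - 9/10)
= 83/(1/10)
= 830

S∞ = 830


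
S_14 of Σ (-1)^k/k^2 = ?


S = -1 + 1/4 - 1/9 + 1/16 - 1/25 + 1/36 - 1/49 + 1/64 ± ...
= -0.8201
(Full series converges to -π²/12 ≈ -0.8225)

S_14 = -0.8201


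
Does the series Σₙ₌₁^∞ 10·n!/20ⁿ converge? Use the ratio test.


aₙ = 10·n!/20^n
a_{n+1}/aₙ = (n+1)!/20^(n+1) × 20^n/n!  (constant 10 cancels)
= (n+1)/20
L = lim(n→∞) (n+1)/20 = ∞
L > 1 → series DIVERGES

Diverges (ratio test: L = ∞ > 1)


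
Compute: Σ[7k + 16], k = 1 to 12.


Σ(7k+16) = 7·Σk + 16·n
= 7·78 + 16·12
= 546 + 192 = 738

Σ = 738


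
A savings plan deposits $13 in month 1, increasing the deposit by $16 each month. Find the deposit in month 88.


aₙ = a₁ + (n-1)d
= 13 + (88-1)×16
= 13 + 1392
= 1405

a_88 = 1405


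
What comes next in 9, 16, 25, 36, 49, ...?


Pattern: perfect squares: n²
Terms: 9, 16, 25, 36, 49
Next term = 64

Next term = 64


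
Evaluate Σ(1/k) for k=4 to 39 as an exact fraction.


Σₖ₌4^39 1/k = 1/4 + 1/5 + 1/6 + ... + 1/39
= 1175546778977833/485721041551200
≈ 2.4202

Sum = 1175546778977833/485721041551200 ≈ 2.4202


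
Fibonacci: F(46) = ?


Fibonacci sequence: 1, 1, 2, 3, 5, 8, 13, 21, 34, 55, 89, ...
F(46) = 1836311903

F(46) = 1836311903


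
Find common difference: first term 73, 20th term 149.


d = (aₙ - a₁)/(n-1)
= (149 - 73)/(20-1)
= 76/19 = 4

d = 4


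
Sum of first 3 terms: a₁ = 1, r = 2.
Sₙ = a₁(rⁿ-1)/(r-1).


Sₙ = 1×(2^3 - 1)/(2 - 1)
= 1×(8 - 1)/1
= 1×7/1
= 7

S_3 = 7


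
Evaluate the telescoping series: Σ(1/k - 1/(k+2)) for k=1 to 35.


Telescoping with gap 2: two head and two tail terms survive.
= (1 + 1/2) - (1/36 + 1/37)
= 3/2 - 1/36 - 1/37 = 1925/1332

Sum = 1925/1332


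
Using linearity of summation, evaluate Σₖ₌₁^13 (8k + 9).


Σ(8k+9) = 8·Σk + 9·n
= 8·91 + 9·13
= 728 + 117 = 845

Σ = 845


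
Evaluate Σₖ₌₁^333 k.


n(n+1)/2 = 333×334/2 = 111222/2 = 55611

Σk = 55611


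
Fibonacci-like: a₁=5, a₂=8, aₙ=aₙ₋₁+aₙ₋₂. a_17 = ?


Computing iteratively: 5, 8, 13, 21, 34, 55, 89, 144, 233, 377, 610, 987, ...
a_17 = 10946

a_17 = 10946


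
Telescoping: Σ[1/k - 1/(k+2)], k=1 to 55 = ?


Telescoping with gap 2: two head and two tail terms survive.
= (1 + 1/2) - (1/56 + 1/57)
= 3/2 - 1/56 - 1/57 = 4675/3192

Sum = 4675/3192


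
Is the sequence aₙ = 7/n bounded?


a₁ = 7, a₂ = 7/2, a₃ = 7/3, ...
0 < aₙ ≤ 7 for all n ≥ 1
Lower bound: 0, Upper bound: 7
The sequence IS bounded

Bounded (0 < aₙ ≤ 7)


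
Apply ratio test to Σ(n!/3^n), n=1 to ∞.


aₙ = n!/3^n
a_{n+1}/aₙ = (n+1)!/3^(n+1) × 3^n/n!
= (n+1)/3
L = lim(n→∞) (n+1)/3 = ∞
L > 1 → series DIVERGES

Diverges (ratio test: L = ∞ > 1)


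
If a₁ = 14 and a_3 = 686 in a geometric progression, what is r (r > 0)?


r^(n-1) = aₙ/a₁
r^2 = 686/14 = 49
r = 49^(1/2)
= ±7; taking r > 0 gives r = 7

r = 7


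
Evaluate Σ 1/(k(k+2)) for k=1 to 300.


1/(k(k+2)) = (1/2)·(1/k - 1/(k+2)) (partial fractions)
Telescoping: Σ = (1/2)·(1 + 1/2 - 1/301 - 1/302) = 67875/90902

Sum = 67875/90902


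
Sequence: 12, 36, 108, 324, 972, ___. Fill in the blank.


Pattern: geometric (r=3)
Terms: 12, 36, 108, 324, 972
Next term = 2916

Next term = 2916


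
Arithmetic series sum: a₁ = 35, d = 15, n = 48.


aₙ = 35 + (48-1)×15 = 740
Sₙ = n(a₁+aₙ)/2 = 48×(35+740)/2
= 48×775/2 = 18600

S_48 = 18600


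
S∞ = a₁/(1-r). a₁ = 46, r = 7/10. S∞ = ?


S∞ = a₁/(1-r) = 46/(1 - 7/10)
= 46/(3/10)
= 460/3

S∞ = 460/3


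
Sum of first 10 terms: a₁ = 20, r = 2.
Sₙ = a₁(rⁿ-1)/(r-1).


Sₙ = 20×(2^10 - 1)/(2 - 1)
= 20×(1024 - 1)/1
= 20×1023/1
= 20460

S_10 = 20460


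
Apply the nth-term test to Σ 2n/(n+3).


lim(n→∞) 2n/(n+3) = 2/1 = 2  (divide numerator and denominator by n)
lim aₙ = 2 ≠ 0 → series DIVERGES

Diverges (lim aₙ = 2 ≠ 0)


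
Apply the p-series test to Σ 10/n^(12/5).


p-series test: Σ c/n^p converges if p > 1, diverges if p ≤ 1 (constant c > 0 doesn't affect convergence).
p = 12/5
12/5 > 1 → CONVERGES

Converges (p = 12/5 > 1)


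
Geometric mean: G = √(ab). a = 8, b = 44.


GM = √(8×44) = √352 = 18.7617

GM = 18.7617


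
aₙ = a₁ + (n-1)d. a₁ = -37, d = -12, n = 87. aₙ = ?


aₙ = a₁ + (n-1)d
= -37 + (87-1)×-12
= -37 - 1032
= -1069

a_87 = -1069


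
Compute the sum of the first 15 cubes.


n(n+1)/2 = 15×16/2 = 120
Σk³ = 120² = 14400

Σk³ = 14400


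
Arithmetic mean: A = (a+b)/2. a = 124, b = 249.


AM = (124 + 249)/2 = 373/2 = 186.5

AM = 186.5


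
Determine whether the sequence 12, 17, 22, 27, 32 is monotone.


Differences: 5, 5, 5, 5
All differences > 0 → strictly INCREASING

Monotonically increasing


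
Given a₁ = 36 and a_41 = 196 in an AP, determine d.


d = (aₙ - a₁)/(n-1)
= (196 - 36)/(41-1)
= 160/40 = 4

d = 4


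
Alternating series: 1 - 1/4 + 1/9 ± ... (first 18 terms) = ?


S = 1 - 1/4 + 1/9 - 1/16 + 1/25 - 1/36 + 1/49 - 1/64 ± ...
= 0.821
(Full series converges to +π²/12 ≈ +0.8225)

S_18 = 0.821


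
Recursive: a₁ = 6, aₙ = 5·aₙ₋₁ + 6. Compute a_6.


Computing step by step:
a_1 = 6
a_2 = 36
a_3 = 186
a_4 = 936
a_5 = 4686
a_6 = 23436


a_6 = 23436


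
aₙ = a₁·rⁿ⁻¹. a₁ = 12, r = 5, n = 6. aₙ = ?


aₙ = a₁·r^(n-1)
= 12×5^5
= 12×3125
= 37500

a_6 = 37500


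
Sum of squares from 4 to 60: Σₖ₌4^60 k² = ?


Σₖ₌4^60 k² = Σₖ₌₁^60 k² − Σₖ₌₁^3 k²
= 60·61·121/6 − 3·4·7/6
= 73810 − 14 = 73796

Σk² = 73796


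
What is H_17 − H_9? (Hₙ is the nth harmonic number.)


Σₖ₌10^17 1/k = 1/10 + 1/11 + 1/12 + 1/13 + 1/14 + 1/15 + 1/16 + 1/17
= 166245/272272
≈ 0.6106

Sum = 166245/272272 ≈ 0.6106


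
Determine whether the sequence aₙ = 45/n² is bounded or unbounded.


a₁ = 45, a₂ = 45/4, a₃ = 45/9, ...
0 < aₙ ≤ 45 for all n ≥ 1
The sequence IS bounded

Bounded (0 < aₙ ≤ 45)


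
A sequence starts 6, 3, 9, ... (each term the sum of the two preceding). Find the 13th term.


Computing iteratively: 6, 3, 9, 12, 21, 33, 54, 87, 141, 228, 369, 597, ...
a_13 = 966

a_13 = 966
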